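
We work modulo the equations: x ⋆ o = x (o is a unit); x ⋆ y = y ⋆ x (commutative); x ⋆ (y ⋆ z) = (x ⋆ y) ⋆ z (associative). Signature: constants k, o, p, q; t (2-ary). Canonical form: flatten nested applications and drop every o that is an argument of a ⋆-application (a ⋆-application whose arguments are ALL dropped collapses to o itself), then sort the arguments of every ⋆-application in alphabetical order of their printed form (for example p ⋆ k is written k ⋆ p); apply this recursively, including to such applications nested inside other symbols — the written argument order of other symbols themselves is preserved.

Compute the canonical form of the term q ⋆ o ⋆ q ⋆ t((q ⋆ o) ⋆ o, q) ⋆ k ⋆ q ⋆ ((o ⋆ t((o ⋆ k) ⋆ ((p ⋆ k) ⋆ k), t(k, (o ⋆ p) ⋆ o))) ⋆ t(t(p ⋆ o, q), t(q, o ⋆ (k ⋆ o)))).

Answer: k ⋆ q ⋆ q ⋆ q ⋆ t(k ⋆ k ⋆ k ⋆ p, t(k, p)) ⋆ t(q, q) ⋆ t(t(p, q), t(q, k))

Derivation:
Merge nested applications:  q ⋆ o ⋆ q ⋆ t((q ⋆ o) ⋆ o, q) ⋆ k ⋆ q ⋆ o ⋆ t((o ⋆ k) ⋆ ((p ⋆ k) ⋆ k), t(k, (o ⋆ p) ⋆ o)) ⋆ t(t(p ⋆ o, q), t(q, o ⋆ (k ⋆ o)))
Canonicalize subterm:  t((q ⋆ o) ⋆ o, q)  →  t(q, q)
Inside:  t((o ⋆ k) ⋆ ((p ⋆ k) ⋆ k), t(k, (o ⋆ p) ⋆ o))  →  t(k ⋆ k ⋆ k ⋆ p, t(k, p))
Canonicalize subterm:  t(t(p ⋆ o, q), t(q, o ⋆ (k ⋆ o)))  →  t(t(p, q), t(q, k))
Unit:  drop o (×2)
Order the arguments:  k ⋆ q ⋆ q ⋆ q ⋆ t(k ⋆ k ⋆ k ⋆ p, t(k, p)) ⋆ t(q, q) ⋆ t(t(p, q), t(q, k))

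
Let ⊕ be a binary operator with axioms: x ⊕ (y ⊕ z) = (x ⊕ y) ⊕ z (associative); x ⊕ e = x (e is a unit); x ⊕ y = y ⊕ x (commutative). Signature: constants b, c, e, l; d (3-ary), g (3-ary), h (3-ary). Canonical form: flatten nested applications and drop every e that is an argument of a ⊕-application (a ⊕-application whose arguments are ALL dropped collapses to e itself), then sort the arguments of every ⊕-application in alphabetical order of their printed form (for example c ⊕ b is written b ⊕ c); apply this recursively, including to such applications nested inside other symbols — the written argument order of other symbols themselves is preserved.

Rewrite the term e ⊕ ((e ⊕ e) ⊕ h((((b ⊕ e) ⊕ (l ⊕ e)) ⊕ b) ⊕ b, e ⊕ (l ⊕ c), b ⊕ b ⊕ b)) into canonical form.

Un-nest:  e ⊕ e ⊕ e ⊕ h((((b ⊕ e) ⊕ (l ⊕ e)) ⊕ b) ⊕ b, e ⊕ (l ⊕ c), b ⊕ b ⊕ b)
Canonicalize subterm:  h((((b ⊕ e) ⊕ (l ⊕ e)) ⊕ b) ⊕ b, e ⊕ (l ⊕ c), b ⊕ b ⊕ b)  →  h(b ⊕ b ⊕ b ⊕ l, c ⊕ l, b ⊕ b ⊕ b)
Drop the unit:  drop e (×3)
Sort:  h(b ⊕ b ⊕ b ⊕ l, c ⊕ l, b ⊕ b ⊕ b)

Answer: h(b ⊕ b ⊕ b ⊕ l, c ⊕ l, b ⊕ b ⊕ b)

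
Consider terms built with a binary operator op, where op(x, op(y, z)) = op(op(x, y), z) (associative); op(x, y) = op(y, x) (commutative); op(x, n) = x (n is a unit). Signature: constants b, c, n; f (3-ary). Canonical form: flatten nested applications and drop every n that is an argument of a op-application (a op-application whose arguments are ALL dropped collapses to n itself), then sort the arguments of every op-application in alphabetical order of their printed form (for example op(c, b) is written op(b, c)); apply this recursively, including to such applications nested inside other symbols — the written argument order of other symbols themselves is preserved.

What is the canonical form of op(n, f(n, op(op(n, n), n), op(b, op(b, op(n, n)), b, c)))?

Canonicalize subterm:  f(n, op(op(n, n), n), op(b, op(b, op(n, n)), b, c))  →  f(n, n, op(b, b, b, c))
Drop the unit:  drop n
Order the arguments:  f(n, n, op(b, b, b, c))

Answer: f(n, n, op(b, b, b, c))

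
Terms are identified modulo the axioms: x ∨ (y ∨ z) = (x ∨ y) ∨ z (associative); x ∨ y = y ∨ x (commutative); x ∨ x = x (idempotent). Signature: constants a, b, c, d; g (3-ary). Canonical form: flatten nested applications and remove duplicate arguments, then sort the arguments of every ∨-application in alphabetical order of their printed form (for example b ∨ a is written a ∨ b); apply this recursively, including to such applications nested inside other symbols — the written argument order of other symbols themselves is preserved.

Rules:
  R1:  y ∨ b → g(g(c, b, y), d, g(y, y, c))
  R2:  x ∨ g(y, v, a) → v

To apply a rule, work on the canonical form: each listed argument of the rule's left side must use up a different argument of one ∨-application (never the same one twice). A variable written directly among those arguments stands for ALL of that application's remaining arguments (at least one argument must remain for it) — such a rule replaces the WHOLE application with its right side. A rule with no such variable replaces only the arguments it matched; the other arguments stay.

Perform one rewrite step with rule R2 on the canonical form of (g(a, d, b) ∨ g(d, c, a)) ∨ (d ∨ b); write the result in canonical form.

Answer: c

Derivation:
Canonical form:  b ∨ d ∨ g(a, d, b) ∨ g(d, c, a)
Match R2:  consume g(d, c, a);  v := c, x := b ∨ d ∨ g(a, d, b), y := d
The extension variable absorbs all remaining arguments, so the whole application is rewritten.
New term:  c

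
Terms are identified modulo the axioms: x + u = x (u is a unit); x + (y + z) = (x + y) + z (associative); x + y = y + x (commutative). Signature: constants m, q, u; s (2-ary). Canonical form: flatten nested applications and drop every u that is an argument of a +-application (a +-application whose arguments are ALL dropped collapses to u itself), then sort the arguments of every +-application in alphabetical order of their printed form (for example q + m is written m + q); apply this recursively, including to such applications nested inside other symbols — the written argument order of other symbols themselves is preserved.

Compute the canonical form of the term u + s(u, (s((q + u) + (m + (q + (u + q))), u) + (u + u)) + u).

Simplify inside:  s(u, (s((q + u) + (m + (q + (u + q))), u) + (u + u)) + u)  →  s(u, s(m + q + q + q, u))
Units out:  drop u
Sort arguments:  s(u, s(m + q + q + q, u))

Answer: s(u, s(m + q + q + q, u))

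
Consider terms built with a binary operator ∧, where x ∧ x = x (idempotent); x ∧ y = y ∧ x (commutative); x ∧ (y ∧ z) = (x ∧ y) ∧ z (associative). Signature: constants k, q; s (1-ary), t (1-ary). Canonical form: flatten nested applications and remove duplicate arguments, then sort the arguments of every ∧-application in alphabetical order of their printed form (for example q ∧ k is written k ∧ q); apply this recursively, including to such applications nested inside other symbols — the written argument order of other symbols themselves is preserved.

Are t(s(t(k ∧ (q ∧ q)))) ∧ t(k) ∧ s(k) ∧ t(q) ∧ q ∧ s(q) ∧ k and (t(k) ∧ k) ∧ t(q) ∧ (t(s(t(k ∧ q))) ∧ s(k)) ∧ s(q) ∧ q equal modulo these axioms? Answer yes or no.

Left:  t(s(t(k ∧ (q ∧ q)))) ∧ t(k) ∧ s(k) ∧ t(q) ∧ q ∧ s(q) ∧ k
  Inside:  t(s(t(k ∧ (q ∧ q))))  →  t(s(t(k ∧ q)))
  Sort arguments:  k ∧ q ∧ s(k) ∧ s(q) ∧ t(k) ∧ t(q) ∧ t(s(t(k ∧ q)))
Right:  (t(k) ∧ k) ∧ t(q) ∧ (t(s(t(k ∧ q))) ∧ s(k)) ∧ s(q) ∧ q
  Un-nest:  t(k) ∧ k ∧ t(q) ∧ t(s(t(k ∧ q))) ∧ s(k) ∧ s(q) ∧ q
  Sort:  k ∧ q ∧ s(k) ∧ s(q) ∧ t(k) ∧ t(q) ∧ t(s(t(k ∧ q)))

Answer: yes — both canonical forms are k ∧ q ∧ s(k) ∧ s(q) ∧ t(k) ∧ t(q) ∧ t(s(t(k ∧ q)))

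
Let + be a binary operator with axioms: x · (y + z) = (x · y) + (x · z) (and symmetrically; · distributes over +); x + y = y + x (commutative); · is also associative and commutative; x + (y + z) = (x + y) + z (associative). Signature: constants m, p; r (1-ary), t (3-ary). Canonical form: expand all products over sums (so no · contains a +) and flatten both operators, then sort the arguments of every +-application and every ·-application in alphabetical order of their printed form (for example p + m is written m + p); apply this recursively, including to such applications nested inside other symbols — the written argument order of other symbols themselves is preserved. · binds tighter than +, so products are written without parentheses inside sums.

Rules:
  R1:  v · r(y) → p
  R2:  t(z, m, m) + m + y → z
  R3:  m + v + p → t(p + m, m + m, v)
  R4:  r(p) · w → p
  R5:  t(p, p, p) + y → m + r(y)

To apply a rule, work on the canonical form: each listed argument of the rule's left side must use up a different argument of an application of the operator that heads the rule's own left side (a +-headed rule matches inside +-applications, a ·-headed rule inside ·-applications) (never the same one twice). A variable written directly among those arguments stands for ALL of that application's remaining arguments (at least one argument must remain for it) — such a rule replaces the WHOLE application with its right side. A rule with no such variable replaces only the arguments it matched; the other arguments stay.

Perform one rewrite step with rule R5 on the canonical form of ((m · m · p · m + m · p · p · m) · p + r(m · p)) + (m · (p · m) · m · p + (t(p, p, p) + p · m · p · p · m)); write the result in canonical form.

Canonical form:  m · m · m · p · p + m · m · m · p · p + m · m · p · p · p + m · m · p · p · p + r(m · p) + t(p, p, p)
Apply R5:  consuming t(p, p, p);  y := m · m · m · p · p + m · m · m · p · p + m · m · p · p · p + m · m · p · p · p + r(m · p)
Every leftover argument binds to the variable; the entire application is replaced.
New term:  m + r(m · m · m · p · p + m · m · m · p · p + m · m · p · p · p + m · m · p · p · p + r(m · p))

Answer: m + r(m · m · m · p · p + m · m · m · p · p + m · m · p · p · p + m · m · p · p · p + r(m · p))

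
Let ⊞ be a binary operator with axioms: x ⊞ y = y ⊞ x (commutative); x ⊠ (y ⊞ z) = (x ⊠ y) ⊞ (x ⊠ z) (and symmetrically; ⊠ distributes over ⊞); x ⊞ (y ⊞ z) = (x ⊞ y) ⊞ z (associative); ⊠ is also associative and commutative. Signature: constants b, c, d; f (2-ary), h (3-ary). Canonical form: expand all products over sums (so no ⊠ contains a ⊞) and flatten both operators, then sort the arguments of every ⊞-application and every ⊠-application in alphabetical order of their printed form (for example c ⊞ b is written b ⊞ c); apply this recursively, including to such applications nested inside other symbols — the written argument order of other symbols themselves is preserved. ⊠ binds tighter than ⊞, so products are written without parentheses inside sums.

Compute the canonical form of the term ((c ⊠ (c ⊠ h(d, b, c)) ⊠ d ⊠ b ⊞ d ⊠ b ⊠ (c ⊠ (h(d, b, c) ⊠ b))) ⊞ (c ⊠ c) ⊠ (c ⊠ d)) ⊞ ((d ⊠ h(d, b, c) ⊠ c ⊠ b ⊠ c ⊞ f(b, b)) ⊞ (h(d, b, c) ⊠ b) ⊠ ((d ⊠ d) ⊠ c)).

Merge nested applications:  b ⊠ c ⊠ c ⊠ d ⊠ h(d, b, c) ⊞ b ⊠ b ⊠ c ⊠ d ⊠ h(d, b, c) ⊞ c ⊠ c ⊠ c ⊠ d ⊞ b ⊠ c ⊠ c ⊠ d ⊠ h(d, b, c) ⊞ f(b, b) ⊞ b ⊠ c ⊠ d ⊠ d ⊠ h(d, b, c)
Sort arguments:  b ⊠ b ⊠ c ⊠ d ⊠ h(d, b, c) ⊞ b ⊠ c ⊠ c ⊠ d ⊠ h(d, b, c) ⊞ b ⊠ c ⊠ c ⊠ d ⊠ h(d, b, c) ⊞ b ⊠ c ⊠ d ⊠ d ⊠ h(d, b, c) ⊞ c ⊠ c ⊠ c ⊠ d ⊞ f(b, b)

Answer: b ⊠ b ⊠ c ⊠ d ⊠ h(d, b, c) ⊞ b ⊠ c ⊠ c ⊠ d ⊠ h(d, b, c) ⊞ b ⊠ c ⊠ c ⊠ d ⊠ h(d, b, c) ⊞ b ⊠ c ⊠ d ⊠ d ⊠ h(d, b, c) ⊞ c ⊠ c ⊠ c ⊠ d ⊞ f(b, b)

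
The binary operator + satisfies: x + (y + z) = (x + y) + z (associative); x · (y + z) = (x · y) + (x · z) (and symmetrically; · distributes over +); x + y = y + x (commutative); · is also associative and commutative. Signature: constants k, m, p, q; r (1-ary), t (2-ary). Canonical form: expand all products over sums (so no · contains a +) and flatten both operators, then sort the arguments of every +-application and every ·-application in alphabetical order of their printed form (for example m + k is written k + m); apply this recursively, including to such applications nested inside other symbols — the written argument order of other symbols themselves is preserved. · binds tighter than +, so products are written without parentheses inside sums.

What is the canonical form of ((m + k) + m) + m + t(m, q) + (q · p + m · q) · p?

Expand products over sums:  m + k + m + m + t(m, q) + p · p · q + m · p · q
Sort arguments:  k + m + m + m + m · p · q + p · p · q + t(m, q)

Answer: k + m + m + m + m · p · q + p · p · q + t(m, q)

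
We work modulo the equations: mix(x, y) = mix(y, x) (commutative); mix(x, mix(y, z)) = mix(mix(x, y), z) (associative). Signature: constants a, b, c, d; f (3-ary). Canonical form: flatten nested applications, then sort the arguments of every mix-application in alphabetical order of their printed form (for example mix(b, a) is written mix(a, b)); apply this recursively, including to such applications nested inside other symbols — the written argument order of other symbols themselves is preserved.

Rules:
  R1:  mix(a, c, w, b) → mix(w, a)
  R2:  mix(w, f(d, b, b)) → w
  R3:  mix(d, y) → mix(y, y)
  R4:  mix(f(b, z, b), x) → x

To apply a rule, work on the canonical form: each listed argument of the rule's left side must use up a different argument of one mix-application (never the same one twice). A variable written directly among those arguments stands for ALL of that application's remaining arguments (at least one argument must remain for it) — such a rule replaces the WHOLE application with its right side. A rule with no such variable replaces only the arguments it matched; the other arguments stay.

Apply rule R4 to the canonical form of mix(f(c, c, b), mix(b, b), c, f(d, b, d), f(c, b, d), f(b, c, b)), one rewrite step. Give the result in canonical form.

Answer: mix(b, b, c, f(c, b, d), f(c, c, b), f(d, b, d))

Derivation:
Canonical form:  mix(b, b, c, f(b, c, b), f(c, b, d), f(c, c, b), f(d, b, d))
R4 matches:  uses f(b, c, b);  x := mix(b, b, c, f(c, b, d), f(c, c, b), f(d, b, d)), z := c
The extension variable absorbs all remaining arguments, so the whole application is rewritten.
New term:  mix(b, b, c, f(c, b, d), f(c, c, b), f(d, b, d))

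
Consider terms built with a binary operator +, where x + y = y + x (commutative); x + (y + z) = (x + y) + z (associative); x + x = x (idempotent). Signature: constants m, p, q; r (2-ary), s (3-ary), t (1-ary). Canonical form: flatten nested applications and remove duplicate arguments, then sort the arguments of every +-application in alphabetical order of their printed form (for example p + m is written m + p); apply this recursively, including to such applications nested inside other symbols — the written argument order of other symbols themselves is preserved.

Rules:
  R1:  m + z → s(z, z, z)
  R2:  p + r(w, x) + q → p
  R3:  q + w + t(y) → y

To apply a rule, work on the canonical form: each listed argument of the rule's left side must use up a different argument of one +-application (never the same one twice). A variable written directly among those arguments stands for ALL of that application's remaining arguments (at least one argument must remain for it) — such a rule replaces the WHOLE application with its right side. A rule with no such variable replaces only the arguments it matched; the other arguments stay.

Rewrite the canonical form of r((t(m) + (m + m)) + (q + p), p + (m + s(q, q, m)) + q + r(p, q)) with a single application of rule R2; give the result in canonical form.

Answer: r(m + p + q + t(m), m + p + s(q, q, m))

Derivation:
Canonical form:  r(m + p + q + t(m), m + p + q + r(p, q) + s(q, q, m))
Match R2:  consume p, q, r(p, q);  w := p, x := q
New term:  r(m + p + q + t(m), m + p + s(q, q, m))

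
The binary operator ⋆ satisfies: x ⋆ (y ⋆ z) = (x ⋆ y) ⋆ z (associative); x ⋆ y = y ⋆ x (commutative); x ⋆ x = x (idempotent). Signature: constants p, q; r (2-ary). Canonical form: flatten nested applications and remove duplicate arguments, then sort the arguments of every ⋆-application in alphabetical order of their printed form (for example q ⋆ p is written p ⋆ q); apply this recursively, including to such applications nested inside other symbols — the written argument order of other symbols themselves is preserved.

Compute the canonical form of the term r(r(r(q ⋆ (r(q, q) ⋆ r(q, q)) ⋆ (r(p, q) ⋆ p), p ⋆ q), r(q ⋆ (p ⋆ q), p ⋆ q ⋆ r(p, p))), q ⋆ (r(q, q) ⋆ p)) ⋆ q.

Simplify inside:  r(r(r(q ⋆ (r(q, q) ⋆ r(q, q)) ⋆ (r(p, q) ⋆ p), p ⋆ q), r(q ⋆ (p ⋆ q), p ⋆ q ⋆ r(p, p))), q ⋆ (r(q, q) ⋆ p))  →  r(r(r(p ⋆ q ⋆ r(p, q) ⋆ r(q, q), p ⋆ q), r(p ⋆ q, p ⋆ q ⋆ r(p, p))), p ⋆ q ⋆ r(q, q))
Order the arguments:  q ⋆ r(r(r(p ⋆ q ⋆ r(p, q) ⋆ r(q, q), p ⋆ q), r(p ⋆ q, p ⋆ q ⋆ r(p, p))), p ⋆ q ⋆ r(q, q))

Answer: q ⋆ r(r(r(p ⋆ q ⋆ r(p, q) ⋆ r(q, q), p ⋆ q), r(p ⋆ q, p ⋆ q ⋆ r(p, p))), p ⋆ q ⋆ r(q, q))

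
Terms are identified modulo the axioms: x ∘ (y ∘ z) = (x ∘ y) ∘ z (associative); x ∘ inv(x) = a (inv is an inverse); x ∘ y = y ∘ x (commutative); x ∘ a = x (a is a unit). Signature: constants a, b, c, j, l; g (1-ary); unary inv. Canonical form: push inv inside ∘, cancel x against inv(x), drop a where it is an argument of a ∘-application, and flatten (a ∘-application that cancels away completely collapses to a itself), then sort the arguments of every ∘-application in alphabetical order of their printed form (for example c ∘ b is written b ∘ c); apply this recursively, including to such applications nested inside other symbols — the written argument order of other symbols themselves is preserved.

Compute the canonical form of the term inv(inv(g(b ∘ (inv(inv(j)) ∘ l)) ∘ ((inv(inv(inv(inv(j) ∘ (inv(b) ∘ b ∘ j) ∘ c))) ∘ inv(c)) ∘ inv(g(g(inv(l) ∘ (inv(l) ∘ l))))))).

Push inv inside:  distribute inv over ∘ and collapse double inv
Inverses cancel:  j cancels; b cancels
Combine occurrences:  g(b ∘ j ∘ l) ∘ inv(c) ∘ inv(c) ∘ inv(g(g(inv(l))))

Answer: g(b ∘ j ∘ l) ∘ inv(c) ∘ inv(c) ∘ inv(g(g(inv(l))))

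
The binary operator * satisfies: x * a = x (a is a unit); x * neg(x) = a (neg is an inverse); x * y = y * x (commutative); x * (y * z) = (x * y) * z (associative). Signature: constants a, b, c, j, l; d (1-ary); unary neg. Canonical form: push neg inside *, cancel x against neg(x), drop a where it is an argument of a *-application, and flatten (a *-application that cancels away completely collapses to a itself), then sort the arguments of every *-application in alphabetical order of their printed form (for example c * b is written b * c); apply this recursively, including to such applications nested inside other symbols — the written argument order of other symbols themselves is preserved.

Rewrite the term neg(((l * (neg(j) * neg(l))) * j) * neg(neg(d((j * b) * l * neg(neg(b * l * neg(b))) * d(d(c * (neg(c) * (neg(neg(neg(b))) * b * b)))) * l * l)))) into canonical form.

Push neg inside:  distribute neg over * and collapse double neg
Cancel inverse pairs:  l cancels; j cancels
Combine occurrences:  neg(d(b * d(d(b)) * j * l * l * l * l))

Answer: neg(d(b * d(d(b)) * j * l * l * l * l))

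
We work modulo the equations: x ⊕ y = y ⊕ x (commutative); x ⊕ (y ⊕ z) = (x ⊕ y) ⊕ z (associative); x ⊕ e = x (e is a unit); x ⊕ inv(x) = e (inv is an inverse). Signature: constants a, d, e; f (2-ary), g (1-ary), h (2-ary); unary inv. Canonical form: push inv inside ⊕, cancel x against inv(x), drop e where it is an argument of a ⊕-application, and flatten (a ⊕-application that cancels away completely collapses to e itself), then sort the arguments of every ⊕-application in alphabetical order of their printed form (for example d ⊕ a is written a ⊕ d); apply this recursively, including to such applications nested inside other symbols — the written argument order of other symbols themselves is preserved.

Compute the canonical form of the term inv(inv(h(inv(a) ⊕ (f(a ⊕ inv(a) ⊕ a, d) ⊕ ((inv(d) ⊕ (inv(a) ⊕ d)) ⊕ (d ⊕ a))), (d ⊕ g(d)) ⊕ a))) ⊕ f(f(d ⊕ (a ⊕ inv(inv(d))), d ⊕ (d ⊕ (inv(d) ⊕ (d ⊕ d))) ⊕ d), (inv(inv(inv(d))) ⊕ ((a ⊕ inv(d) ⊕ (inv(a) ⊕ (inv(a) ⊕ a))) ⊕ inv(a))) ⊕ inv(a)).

Push inv inside:  distribute inv over ⊕ and collapse double inv
Collect terms:  h(d ⊕ f(a, d) ⊕ inv(a), a ⊕ d ⊕ g(d)) ⊕ f(f(a ⊕ d ⊕ d, d ⊕ d ⊕ d ⊕ d), inv(a) ⊕ inv(a) ⊕ inv(d) ⊕ inv(d))
Sort:  f(f(a ⊕ d ⊕ d, d ⊕ d ⊕ d ⊕ d), inv(a) ⊕ inv(a) ⊕ inv(d) ⊕ inv(d)) ⊕ h(d ⊕ f(a, d) ⊕ inv(a), a ⊕ d ⊕ g(d))

Answer: f(f(a ⊕ d ⊕ d, d ⊕ d ⊕ d ⊕ d), inv(a) ⊕ inv(a) ⊕ inv(d) ⊕ inv(d)) ⊕ h(d ⊕ f(a, d) ⊕ inv(a), a ⊕ d ⊕ g(d))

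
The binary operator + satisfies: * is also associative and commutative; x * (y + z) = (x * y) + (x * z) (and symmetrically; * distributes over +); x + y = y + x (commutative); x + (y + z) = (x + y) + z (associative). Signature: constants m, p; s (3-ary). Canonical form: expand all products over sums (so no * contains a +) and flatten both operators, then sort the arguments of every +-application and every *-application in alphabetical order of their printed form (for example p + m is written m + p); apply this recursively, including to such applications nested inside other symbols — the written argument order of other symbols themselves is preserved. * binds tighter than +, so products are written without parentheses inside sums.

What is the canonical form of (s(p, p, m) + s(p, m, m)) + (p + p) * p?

Expand:  s(p, p, m) + s(p, m, m) + p * p + p * p
Sort arguments:  p * p + p * p + s(p, m, m) + s(p, p, m)

Answer: p * p + p * p + s(p, m, m) + s(p, p, m)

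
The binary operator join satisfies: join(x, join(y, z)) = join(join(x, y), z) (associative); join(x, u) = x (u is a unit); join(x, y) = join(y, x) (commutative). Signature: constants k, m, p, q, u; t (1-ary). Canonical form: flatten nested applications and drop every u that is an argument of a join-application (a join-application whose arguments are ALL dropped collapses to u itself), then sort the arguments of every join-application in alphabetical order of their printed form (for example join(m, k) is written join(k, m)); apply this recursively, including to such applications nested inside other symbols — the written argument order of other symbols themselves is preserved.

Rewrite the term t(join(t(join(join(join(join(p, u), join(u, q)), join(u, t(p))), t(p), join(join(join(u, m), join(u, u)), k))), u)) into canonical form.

Answer: t(t(join(k, m, p, q, t(p), t(p))))

Derivation:
Focus inside:  join(t(join(join(join(join(p, u), join(u, q)), join(u, t(p))), t(p), join(join(join(u, m), join(u, u)), k))), u)
Canonicalize subterm:  t(join(join(join(join(p, u), join(u, q)), join(u, t(p))), t(p), join(join(join(u, m), join(u, u)), k)))  →  t(join(k, m, p, q, t(p), t(p)))
Unit:  drop u
Sort arguments:  t(join(k, m, p, q, t(p), t(p)))
Put back:  t(t(join(k, m, p, q, t(p), t(p))))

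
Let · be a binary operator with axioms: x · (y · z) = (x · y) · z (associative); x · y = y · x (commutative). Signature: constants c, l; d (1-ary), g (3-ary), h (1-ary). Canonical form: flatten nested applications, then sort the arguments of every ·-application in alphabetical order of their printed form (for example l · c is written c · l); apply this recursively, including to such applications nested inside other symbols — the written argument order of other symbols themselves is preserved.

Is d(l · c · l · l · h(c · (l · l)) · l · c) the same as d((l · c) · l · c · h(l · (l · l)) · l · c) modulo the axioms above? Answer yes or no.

Left:  d(l · c · l · l · h(c · (l · l)) · l · c)
  Focus inside:  l · c · l · l · h(c · (l · l)) · l · c
  Canonicalize subterm:  h(c · (l · l))  →  h(c · l · l)
  Order the arguments:  c · c · h(c · l · l) · l · l · l · l
  Reassemble:  d(c · c · h(c · l · l) · l · l · l · l)
Right:  d((l · c) · l · c · h(l · (l · l)) · l · c)
  Work inside:  (l · c) · l · c · h(l · (l · l)) · l · c
  Flatten:  l · c · l · c · h(l · (l · l)) · l · c
  Canonicalize subterm:  h(l · (l · l))  →  h(l · l · l)
  Sort arguments:  c · c · c · h(l · l · l) · l · l · l
  Rebuild:  d(c · c · c · h(l · l · l) · l · l · l)

Answer: no — d(c · c · h(c · l · l) · l · l · l · l) vs d(c · c · c · h(l · l · l) · l · l · l)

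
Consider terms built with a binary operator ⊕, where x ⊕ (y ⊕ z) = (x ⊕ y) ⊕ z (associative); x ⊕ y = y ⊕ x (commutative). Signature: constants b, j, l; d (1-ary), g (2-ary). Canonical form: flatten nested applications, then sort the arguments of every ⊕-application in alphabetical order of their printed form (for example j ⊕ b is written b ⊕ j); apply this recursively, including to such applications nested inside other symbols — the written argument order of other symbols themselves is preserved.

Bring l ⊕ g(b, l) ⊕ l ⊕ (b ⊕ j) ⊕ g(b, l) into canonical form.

Un-nest:  l ⊕ g(b, l) ⊕ l ⊕ b ⊕ j ⊕ g(b, l)
Order the arguments:  b ⊕ g(b, l) ⊕ g(b, l) ⊕ j ⊕ l ⊕ l

Answer: b ⊕ g(b, l) ⊕ g(b, l) ⊕ j ⊕ l ⊕ l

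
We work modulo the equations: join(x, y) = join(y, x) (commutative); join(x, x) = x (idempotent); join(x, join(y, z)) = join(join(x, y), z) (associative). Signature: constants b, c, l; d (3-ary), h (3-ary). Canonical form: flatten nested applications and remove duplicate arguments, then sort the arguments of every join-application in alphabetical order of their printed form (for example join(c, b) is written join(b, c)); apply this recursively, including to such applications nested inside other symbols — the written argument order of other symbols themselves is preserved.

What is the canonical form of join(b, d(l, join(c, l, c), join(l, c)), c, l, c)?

Inside:  d(l, join(c, l, c), join(l, c))  →  d(l, join(c, l), join(c, l))
Idempotence:  drop duplicate c
Sort arguments:  join(b, c, d(l, join(c, l), join(c, l)), l)

Answer: join(b, c, d(l, join(c, l), join(c, l)), l)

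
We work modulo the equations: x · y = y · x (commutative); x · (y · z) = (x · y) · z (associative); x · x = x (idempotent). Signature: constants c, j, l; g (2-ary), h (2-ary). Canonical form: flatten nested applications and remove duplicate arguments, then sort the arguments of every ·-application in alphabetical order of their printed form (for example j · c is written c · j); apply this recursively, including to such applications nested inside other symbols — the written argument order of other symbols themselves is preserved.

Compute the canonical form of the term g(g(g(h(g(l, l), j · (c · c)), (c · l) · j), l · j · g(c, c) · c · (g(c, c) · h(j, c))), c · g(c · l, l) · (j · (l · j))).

Focus inside:  l · j · g(c, c) · c · (g(c, c) · h(j, c))
Merge nested applications:  l · j · g(c, c) · c · g(c, c) · h(j, c)
Idempotence:  drop duplicate g(c, c)
Sort:  c · g(c, c) · h(j, c) · j · l
Reassemble:  g(g(g(h(g(l, l), c · j), c · j · l), c · g(c, c) · h(j, c) · j · l), c · g(c · l, l) · j · l)

Answer: g(g(g(h(g(l, l), c · j), c · j · l), c · g(c, c) · h(j, c) · j · l), c · g(c · l, l) · j · l)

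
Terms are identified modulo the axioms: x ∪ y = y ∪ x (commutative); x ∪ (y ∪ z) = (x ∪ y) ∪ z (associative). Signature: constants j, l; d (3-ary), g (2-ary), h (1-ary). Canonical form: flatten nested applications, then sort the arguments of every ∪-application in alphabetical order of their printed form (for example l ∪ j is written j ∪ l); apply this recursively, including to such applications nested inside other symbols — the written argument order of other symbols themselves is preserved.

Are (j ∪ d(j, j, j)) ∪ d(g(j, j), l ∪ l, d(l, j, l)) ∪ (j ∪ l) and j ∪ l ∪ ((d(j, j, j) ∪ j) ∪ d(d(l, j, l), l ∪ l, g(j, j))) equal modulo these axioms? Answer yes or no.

Answer: no — d(g(j, j), l ∪ l, d(l, j, l)) ∪ d(j, j, j) ∪ j ∪ j ∪ l vs d(d(l, j, l), l ∪ l, g(j, j)) ∪ d(j, j, j) ∪ j ∪ j ∪ l

Derivation:
Left:  (j ∪ d(j, j, j)) ∪ d(g(j, j), l ∪ l, d(l, j, l)) ∪ (j ∪ l)
  Flatten:  j ∪ d(j, j, j) ∪ d(g(j, j), l ∪ l, d(l, j, l)) ∪ j ∪ l
  Sort:  d(g(j, j), l ∪ l, d(l, j, l)) ∪ d(j, j, j) ∪ j ∪ j ∪ l
Right:  j ∪ l ∪ ((d(j, j, j) ∪ j) ∪ d(d(l, j, l), l ∪ l, g(j, j)))
  Merge nested applications:  j ∪ l ∪ d(j, j, j) ∪ j ∪ d(d(l, j, l), l ∪ l, g(j, j))
  Order the arguments:  d(d(l, j, l), l ∪ l, g(j, j)) ∪ d(j, j, j) ∪ j ∪ j ∪ l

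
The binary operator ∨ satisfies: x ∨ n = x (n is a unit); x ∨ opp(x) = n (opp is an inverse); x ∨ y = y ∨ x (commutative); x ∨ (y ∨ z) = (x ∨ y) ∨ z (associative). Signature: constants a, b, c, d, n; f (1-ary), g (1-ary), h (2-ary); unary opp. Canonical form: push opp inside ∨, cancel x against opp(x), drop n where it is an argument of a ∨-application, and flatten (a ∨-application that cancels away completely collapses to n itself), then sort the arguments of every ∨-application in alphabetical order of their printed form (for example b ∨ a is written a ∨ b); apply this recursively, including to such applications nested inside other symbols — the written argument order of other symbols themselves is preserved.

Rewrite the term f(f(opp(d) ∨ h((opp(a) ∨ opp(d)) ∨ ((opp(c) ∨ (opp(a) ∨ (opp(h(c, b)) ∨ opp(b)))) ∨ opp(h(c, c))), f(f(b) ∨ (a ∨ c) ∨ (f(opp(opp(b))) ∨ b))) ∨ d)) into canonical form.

Answer: f(f(h(opp(a) ∨ opp(a) ∨ opp(b) ∨ opp(c) ∨ opp(d) ∨ opp(h(c, b)) ∨ opp(h(c, c)), f(a ∨ b ∨ c ∨ f(b) ∨ f(b)))))

Derivation:
Work inside:  opp(d) ∨ h((opp(a) ∨ opp(d)) ∨ ((opp(c) ∨ (opp(a) ∨ (opp(h(c, b)) ∨ opp(b)))) ∨ opp(h(c, c))), f(f(b) ∨ (a ∨ c) ∨ (f(opp(opp(b))) ∨ b))) ∨ d
Push opp inside:  distribute opp over ∨ and collapse double opp
Cancel inverse pairs:  d cancels
Combine occurrences:  h(opp(a) ∨ opp(a) ∨ opp(b) ∨ opp(c) ∨ opp(d) ∨ opp(h(c, b)) ∨ opp(h(c, c)), f(a ∨ b ∨ c ∨ f(b) ∨ f(b)))
Put back:  f(f(h(opp(a) ∨ opp(a) ∨ opp(b) ∨ opp(c) ∨ opp(d) ∨ opp(h(c, b)) ∨ opp(h(c, c)), f(a ∨ b ∨ c ∨ f(b) ∨ f(b)))))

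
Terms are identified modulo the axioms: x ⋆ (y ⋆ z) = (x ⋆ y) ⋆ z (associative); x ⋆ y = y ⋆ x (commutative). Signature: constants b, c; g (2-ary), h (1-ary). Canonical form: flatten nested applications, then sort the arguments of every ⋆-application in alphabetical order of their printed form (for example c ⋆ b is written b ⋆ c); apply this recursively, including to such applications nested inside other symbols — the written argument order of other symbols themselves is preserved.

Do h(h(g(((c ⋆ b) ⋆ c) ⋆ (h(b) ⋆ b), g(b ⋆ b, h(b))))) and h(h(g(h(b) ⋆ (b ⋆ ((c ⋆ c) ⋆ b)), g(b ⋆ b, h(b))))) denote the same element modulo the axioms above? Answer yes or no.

Answer: yes — both canonical forms are h(h(g(b ⋆ b ⋆ c ⋆ c ⋆ h(b), g(b ⋆ b, h(b)))))

Derivation:
Left:  h(h(g(((c ⋆ b) ⋆ c) ⋆ (h(b) ⋆ b), g(b ⋆ b, h(b)))))
  Work inside:  ((c ⋆ b) ⋆ c) ⋆ (h(b) ⋆ b)
  Un-nest:  c ⋆ b ⋆ c ⋆ h(b) ⋆ b
  Sort:  b ⋆ b ⋆ c ⋆ c ⋆ h(b)
  Rebuild:  h(h(g(b ⋆ b ⋆ c ⋆ c ⋆ h(b), g(b ⋆ b, h(b)))))
Right:  h(h(g(h(b) ⋆ (b ⋆ ((c ⋆ c) ⋆ b)), g(b ⋆ b, h(b)))))
  Work inside:  h(b) ⋆ (b ⋆ ((c ⋆ c) ⋆ b))
  Flatten:  h(b) ⋆ b ⋆ c ⋆ c ⋆ b
  Order the arguments:  b ⋆ b ⋆ c ⋆ c ⋆ h(b)
  Reassemble:  h(h(g(b ⋆ b ⋆ c ⋆ c ⋆ h(b), g(b ⋆ b, h(b)))))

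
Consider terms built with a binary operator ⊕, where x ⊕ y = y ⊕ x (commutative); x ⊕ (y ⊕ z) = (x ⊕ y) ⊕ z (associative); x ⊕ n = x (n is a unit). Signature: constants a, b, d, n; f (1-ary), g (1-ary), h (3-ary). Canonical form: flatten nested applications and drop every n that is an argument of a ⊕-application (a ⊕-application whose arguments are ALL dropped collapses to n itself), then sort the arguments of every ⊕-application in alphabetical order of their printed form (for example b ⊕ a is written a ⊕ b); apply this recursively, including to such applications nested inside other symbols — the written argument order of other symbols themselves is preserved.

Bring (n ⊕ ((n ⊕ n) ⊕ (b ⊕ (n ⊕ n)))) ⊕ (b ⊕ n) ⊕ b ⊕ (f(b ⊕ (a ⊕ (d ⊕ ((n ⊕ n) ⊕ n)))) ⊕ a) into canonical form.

Un-nest:  n ⊕ n ⊕ n ⊕ b ⊕ n ⊕ n ⊕ b ⊕ n ⊕ b ⊕ f(b ⊕ (a ⊕ (d ⊕ ((n ⊕ n) ⊕ n)))) ⊕ a
Simplify inside:  f(b ⊕ (a ⊕ (d ⊕ ((n ⊕ n) ⊕ n))))  →  f(a ⊕ b ⊕ d)
Units out:  drop n (×6)
Order the arguments:  a ⊕ b ⊕ b ⊕ b ⊕ f(a ⊕ b ⊕ d)

Answer: a ⊕ b ⊕ b ⊕ b ⊕ f(a ⊕ b ⊕ d)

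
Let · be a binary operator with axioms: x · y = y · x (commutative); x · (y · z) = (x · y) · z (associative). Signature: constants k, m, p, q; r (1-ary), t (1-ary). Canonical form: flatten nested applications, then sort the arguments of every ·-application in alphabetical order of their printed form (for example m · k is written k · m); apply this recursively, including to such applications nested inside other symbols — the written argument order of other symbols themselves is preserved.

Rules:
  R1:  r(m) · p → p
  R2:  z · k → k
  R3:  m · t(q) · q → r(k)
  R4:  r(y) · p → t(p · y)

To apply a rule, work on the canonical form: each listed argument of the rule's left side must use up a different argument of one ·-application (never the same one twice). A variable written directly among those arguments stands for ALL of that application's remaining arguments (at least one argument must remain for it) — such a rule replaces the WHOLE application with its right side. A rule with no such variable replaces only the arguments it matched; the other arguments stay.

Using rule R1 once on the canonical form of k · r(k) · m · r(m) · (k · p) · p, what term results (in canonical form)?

Answer: k · k · m · p · p · r(k)

Derivation:
Canonical form:  k · k · m · p · p · r(k) · r(m)
Apply R1:  consuming p, r(m)
Giving:  k · k · m · p · p · r(k)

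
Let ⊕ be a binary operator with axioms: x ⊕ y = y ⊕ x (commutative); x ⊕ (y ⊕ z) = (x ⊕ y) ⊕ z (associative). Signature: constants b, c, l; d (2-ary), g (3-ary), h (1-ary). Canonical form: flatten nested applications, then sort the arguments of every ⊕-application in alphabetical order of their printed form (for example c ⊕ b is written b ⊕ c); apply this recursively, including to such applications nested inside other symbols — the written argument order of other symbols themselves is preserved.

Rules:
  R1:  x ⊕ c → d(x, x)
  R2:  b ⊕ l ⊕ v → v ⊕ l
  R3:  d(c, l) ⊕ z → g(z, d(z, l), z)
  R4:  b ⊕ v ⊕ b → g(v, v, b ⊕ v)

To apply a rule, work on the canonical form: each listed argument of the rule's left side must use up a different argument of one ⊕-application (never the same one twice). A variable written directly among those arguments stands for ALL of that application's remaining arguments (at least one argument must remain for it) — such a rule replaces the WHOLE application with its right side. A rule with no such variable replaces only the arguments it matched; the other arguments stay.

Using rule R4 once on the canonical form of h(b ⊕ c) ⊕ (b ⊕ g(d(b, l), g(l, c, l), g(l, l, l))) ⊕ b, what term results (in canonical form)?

Answer: g(g(d(b, l), g(l, c, l), g(l, l, l)) ⊕ h(b ⊕ c), g(d(b, l), g(l, c, l), g(l, l, l)) ⊕ h(b ⊕ c), b ⊕ g(d(b, l), g(l, c, l), g(l, l, l)) ⊕ h(b ⊕ c))

Derivation:
Canonical form:  b ⊕ b ⊕ g(d(b, l), g(l, c, l), g(l, l, l)) ⊕ h(b ⊕ c)
Match R4:  consume b, b;  v := g(d(b, l), g(l, c, l), g(l, l, l)) ⊕ h(b ⊕ c)
The variable takes the whole remainder — replace the entire application.
New term:  g(g(d(b, l), g(l, c, l), g(l, l, l)) ⊕ h(b ⊕ c), g(d(b, l), g(l, c, l), g(l, l, l)) ⊕ h(b ⊕ c), b ⊕ g(d(b, l), g(l, c, l), g(l, l, l)) ⊕ h(b ⊕ c))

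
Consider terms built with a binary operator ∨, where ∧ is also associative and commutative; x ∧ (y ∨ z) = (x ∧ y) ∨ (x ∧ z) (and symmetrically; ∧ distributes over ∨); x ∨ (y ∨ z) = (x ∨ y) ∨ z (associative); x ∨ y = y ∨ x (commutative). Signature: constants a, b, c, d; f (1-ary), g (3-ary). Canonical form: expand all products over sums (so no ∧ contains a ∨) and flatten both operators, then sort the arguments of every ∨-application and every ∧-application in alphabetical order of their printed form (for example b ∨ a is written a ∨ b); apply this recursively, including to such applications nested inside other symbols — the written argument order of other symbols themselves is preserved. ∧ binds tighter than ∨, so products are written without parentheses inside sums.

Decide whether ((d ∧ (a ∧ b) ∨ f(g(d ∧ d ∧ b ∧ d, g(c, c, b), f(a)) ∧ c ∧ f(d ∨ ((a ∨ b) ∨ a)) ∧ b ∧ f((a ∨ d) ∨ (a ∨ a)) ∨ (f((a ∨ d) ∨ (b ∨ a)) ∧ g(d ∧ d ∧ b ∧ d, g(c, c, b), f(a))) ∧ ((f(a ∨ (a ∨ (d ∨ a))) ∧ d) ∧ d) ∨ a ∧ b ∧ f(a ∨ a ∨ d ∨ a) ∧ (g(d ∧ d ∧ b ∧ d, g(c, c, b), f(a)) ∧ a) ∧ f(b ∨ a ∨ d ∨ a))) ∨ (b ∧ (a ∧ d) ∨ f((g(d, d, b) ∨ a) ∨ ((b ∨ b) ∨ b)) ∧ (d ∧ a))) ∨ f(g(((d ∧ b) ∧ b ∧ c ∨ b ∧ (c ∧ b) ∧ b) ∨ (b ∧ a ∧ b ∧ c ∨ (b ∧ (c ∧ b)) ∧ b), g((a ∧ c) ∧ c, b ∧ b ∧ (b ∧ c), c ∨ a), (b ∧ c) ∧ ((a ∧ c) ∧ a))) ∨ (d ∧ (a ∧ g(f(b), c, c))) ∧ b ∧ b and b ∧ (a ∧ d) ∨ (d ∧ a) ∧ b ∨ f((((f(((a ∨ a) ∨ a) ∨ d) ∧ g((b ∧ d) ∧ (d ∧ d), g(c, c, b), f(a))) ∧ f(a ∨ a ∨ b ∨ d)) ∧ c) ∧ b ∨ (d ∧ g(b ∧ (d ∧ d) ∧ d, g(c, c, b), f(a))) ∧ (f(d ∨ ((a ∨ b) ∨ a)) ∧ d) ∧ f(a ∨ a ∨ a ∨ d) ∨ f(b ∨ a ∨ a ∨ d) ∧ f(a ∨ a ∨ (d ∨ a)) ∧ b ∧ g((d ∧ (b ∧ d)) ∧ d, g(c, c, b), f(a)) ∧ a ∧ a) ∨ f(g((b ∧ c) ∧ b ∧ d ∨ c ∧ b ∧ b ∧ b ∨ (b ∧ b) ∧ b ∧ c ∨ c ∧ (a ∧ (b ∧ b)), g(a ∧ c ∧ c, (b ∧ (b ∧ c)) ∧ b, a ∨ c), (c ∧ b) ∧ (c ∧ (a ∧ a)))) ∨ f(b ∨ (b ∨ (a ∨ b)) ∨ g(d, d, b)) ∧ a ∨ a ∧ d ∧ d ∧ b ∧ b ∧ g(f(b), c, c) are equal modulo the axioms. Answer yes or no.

Left:  ((d ∧ (a ∧ b) ∨ f(g(d ∧ d ∧ b ∧ d, g(c, c, b), f(a)) ∧ c ∧ f(d ∨ ((a ∨ b) ∨ a)) ∧ b ∧ f((a ∨ d) ∨ (a ∨ a)) ∨ (f((a ∨ d) ∨ (b ∨ a)) ∧ g(d ∧ d ∧ b ∧ d, g(c, c, b), f(a))) ∧ ((f(a ∨ (a ∨ (d ∨ a))) ∧ d) ∧ d) ∨ a ∧ b ∧ f(a ∨ a ∨ d ∨ a) ∧ (g(d ∧ d ∧ b ∧ d, g(c, c, b), f(a)) ∧ a) ∧ f(b ∨ a ∨ d ∨ a))) ∨ (b ∧ (a ∧ d) ∨ f((g(d, d, b) ∨ a) ∨ ((b ∨ b) ∨ b)) ∧ (d ∧ a))) ∨ f(g(((d ∧ b) ∧ b ∧ c ∨ b ∧ (c ∧ b) ∧ b) ∨ (b ∧ a ∧ b ∧ c ∨ (b ∧ (c ∧ b)) ∧ b), g((a ∧ c) ∧ c, b ∧ b ∧ (b ∧ c), c ∨ a), (b ∧ c) ∧ ((a ∧ c) ∧ a))) ∨ (d ∧ (a ∧ g(f(b), c, c))) ∧ b ∧ b
  Merge nested applications:  a ∧ b ∧ d ∨ f(a ∧ a ∧ b ∧ f(a ∨ a ∨ a ∨ d) ∧ f(a ∨ a ∨ b ∨ d) ∧ g(b ∧ d ∧ d ∧ d, g(c, c, b), f(a)) ∨ b ∧ c ∧ f(a ∨ a ∨ a ∨ d) ∧ f(a ∨ a ∨ b ∨ d) ∧ g(b ∧ d ∧ d ∧ d, g(c, c, b), f(a)) ∨ d ∧ d ∧ f(a ∨ a ∨ a ∨ d) ∧ f(a ∨ a ∨ b ∨ d) ∧ g(b ∧ d ∧ d ∧ d, g(c, c, b), f(a))) ∨ a ∧ b ∧ d ∨ a ∧ d ∧ f(a ∨ b ∨ b ∨ b ∨ g(d, d, b)) ∨ f(g(a ∧ b ∧ b ∧ c ∨ b ∧ b ∧ b ∧ c ∨ b ∧ b ∧ b ∧ c ∨ b ∧ b ∧ c ∧ d, g(a ∧ c ∧ c, b ∧ b ∧ b ∧ c, a ∨ c), a ∧ a ∧ b ∧ c ∧ c)) ∨ a ∧ b ∧ b ∧ d ∧ g(f(b), c, c)
  Sort arguments:  a ∧ b ∧ b ∧ d ∧ g(f(b), c, c) ∨ a ∧ b ∧ d ∨ a ∧ b ∧ d ∨ a ∧ d ∧ f(a ∨ b ∨ b ∨ b ∨ g(d, d, b)) ∨ f(a ∧ a ∧ b ∧ f(a ∨ a ∨ a ∨ d) ∧ f(a ∨ a ∨ b ∨ d) ∧ g(b ∧ d ∧ d ∧ d, g(c, c, b), f(a)) ∨ b ∧ c ∧ f(a ∨ a ∨ a ∨ d) ∧ f(a ∨ a ∨ b ∨ d) ∧ g(b ∧ d ∧ d ∧ d, g(c, c, b), f(a)) ∨ d ∧ d ∧ f(a ∨ a ∨ a ∨ d) ∧ f(a ∨ a ∨ b ∨ d) ∧ g(b ∧ d ∧ d ∧ d, g(c, c, b), f(a))) ∨ f(g(a ∧ b ∧ b ∧ c ∨ b ∧ b ∧ b ∧ c ∨ b ∧ b ∧ b ∧ c ∨ b ∧ b ∧ c ∧ d, g(a ∧ c ∧ c, b ∧ b ∧ b ∧ c, a ∨ c), a ∧ a ∧ b ∧ c ∧ c))
Right:  b ∧ (a ∧ d) ∨ (d ∧ a) ∧ b ∨ f((((f(((a ∨ a) ∨ a) ∨ d) ∧ g((b ∧ d) ∧ (d ∧ d), g(c, c, b), f(a))) ∧ f(a ∨ a ∨ b ∨ d)) ∧ c) ∧ b ∨ (d ∧ g(b ∧ (d ∧ d) ∧ d, g(c, c, b), f(a))) ∧ (f(d ∨ ((a ∨ b) ∨ a)) ∧ d) ∧ f(a ∨ a ∨ a ∨ d) ∨ f(b ∨ a ∨ a ∨ d) ∧ f(a ∨ a ∨ (d ∨ a)) ∧ b ∧ g((d ∧ (b ∧ d)) ∧ d, g(c, c, b), f(a)) ∧ a ∧ a) ∨ f(g((b ∧ c) ∧ b ∧ d ∨ c ∧ b ∧ b ∧ b ∨ (b ∧ b) ∧ b ∧ c ∨ c ∧ (a ∧ (b ∧ b)), g(a ∧ c ∧ c, (b ∧ (b ∧ c)) ∧ b, a ∨ c), (c ∧ b) ∧ (c ∧ (a ∧ a)))) ∨ f(b ∨ (b ∨ (a ∨ b)) ∨ g(d, d, b)) ∧ a ∨ a ∧ d ∧ d ∧ b ∧ b ∧ g(f(b), c, c)
  Flatten:  a ∧ b ∧ d ∨ a ∧ b ∧ d ∨ f(a ∧ a ∧ b ∧ f(a ∨ a ∨ a ∨ d) ∧ f(a ∨ a ∨ b ∨ d) ∧ g(b ∧ d ∧ d ∧ d, g(c, c, b), f(a)) ∨ b ∧ c ∧ f(a ∨ a ∨ a ∨ d) ∧ f(a ∨ a ∨ b ∨ d) ∧ g(b ∧ d ∧ d ∧ d, g(c, c, b), f(a)) ∨ d ∧ d ∧ f(a ∨ a ∨ a ∨ d) ∧ f(a ∨ a ∨ b ∨ d) ∧ g(b ∧ d ∧ d ∧ d, g(c, c, b), f(a))) ∨ f(g(a ∧ b ∧ b ∧ c ∨ b ∧ b ∧ b ∧ c ∨ b ∧ b ∧ b ∧ c ∨ b ∧ b ∧ c ∧ d, g(a ∧ c ∧ c, b ∧ b ∧ b ∧ c, a ∨ c), a ∧ a ∧ b ∧ c ∧ c)) ∨ a ∧ f(a ∨ b ∨ b ∨ b ∨ g(d, d, b)) ∨ a ∧ b ∧ b ∧ d ∧ d ∧ g(f(b), c, c)
  Sort arguments:  a ∧ b ∧ b ∧ d ∧ d ∧ g(f(b), c, c) ∨ a ∧ b ∧ d ∨ a ∧ b ∧ d ∨ a ∧ f(a ∨ b ∨ b ∨ b ∨ g(d, d, b)) ∨ f(a ∧ a ∧ b ∧ f(a ∨ a ∨ a ∨ d) ∧ f(a ∨ a ∨ b ∨ d) ∧ g(b ∧ d ∧ d ∧ d, g(c, c, b), f(a)) ∨ b ∧ c ∧ f(a ∨ a ∨ a ∨ d) ∧ f(a ∨ a ∨ b ∨ d) ∧ g(b ∧ d ∧ d ∧ d, g(c, c, b), f(a)) ∨ d ∧ d ∧ f(a ∨ a ∨ a ∨ d) ∧ f(a ∨ a ∨ b ∨ d) ∧ g(b ∧ d ∧ d ∧ d, g(c, c, b), f(a))) ∨ f(g(a ∧ b ∧ b ∧ c ∨ b ∧ b ∧ b ∧ c ∨ b ∧ b ∧ b ∧ c ∨ b ∧ b ∧ c ∧ d, g(a ∧ c ∧ c, b ∧ b ∧ b ∧ c, a ∨ c), a ∧ a ∧ b ∧ c ∧ c))

Answer: no — a ∧ b ∧ b ∧ d ∧ g(f(b), c, c) ∨ a ∧ b ∧ d ∨ a ∧ b ∧ d ∨ a ∧ d ∧ f(a ∨ b ∨ b ∨ b ∨ g(d, d, b)) ∨ f(a ∧ a ∧ b ∧ f(a ∨ a ∨ a ∨ d) ∧ f(a ∨ a ∨ b ∨ d) ∧ g(b ∧ d ∧ d ∧ d, g(c, c, b), f(a)) ∨ b ∧ c ∧ f(a ∨ a ∨ a ∨ d) ∧ f(a ∨ a ∨ b ∨ d) ∧ g(b ∧ d ∧ d ∧ d, g(c, c, b), f(a)) ∨ d ∧ d ∧ f(a ∨ a ∨ a ∨ d) ∧ f(a ∨ a ∨ b ∨ d) ∧ g(b ∧ d ∧ d ∧ d, g(c, c, b), f(a))) ∨ f(g(a ∧ b ∧ b ∧ c ∨ b ∧ b ∧ b ∧ c ∨ b ∧ b ∧ b ∧ c ∨ b ∧ b ∧ c ∧ d, g(a ∧ c ∧ c, b ∧ b ∧ b ∧ c, a ∨ c), a ∧ a ∧ b ∧ c ∧ c)) vs a ∧ b ∧ b ∧ d ∧ d ∧ g(f(b), c, c) ∨ a ∧ b ∧ d ∨ a ∧ b ∧ d ∨ a ∧ f(a ∨ b ∨ b ∨ b ∨ g(d, d, b)) ∨ f(a ∧ a ∧ b ∧ f(a ∨ a ∨ a ∨ d) ∧ f(a ∨ a ∨ b ∨ d) ∧ g(b ∧ d ∧ d ∧ d, g(c, c, b), f(a)) ∨ b ∧ c ∧ f(a ∨ a ∨ a ∨ d) ∧ f(a ∨ a ∨ b ∨ d) ∧ g(b ∧ d ∧ d ∧ d, g(c, c, b), f(a)) ∨ d ∧ d ∧ f(a ∨ a ∨ a ∨ d) ∧ f(a ∨ a ∨ b ∨ d) ∧ g(b ∧ d ∧ d ∧ d, g(c, c, b), f(a))) ∨ f(g(a ∧ b ∧ b ∧ c ∨ b ∧ b ∧ b ∧ c ∨ b ∧ b ∧ b ∧ c ∨ b ∧ b ∧ c ∧ d, g(a ∧ c ∧ c, b ∧ b ∧ b ∧ c, a ∨ c), a ∧ a ∧ b ∧ c ∧ c))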